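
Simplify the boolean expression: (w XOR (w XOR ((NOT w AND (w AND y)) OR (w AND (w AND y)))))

By XOR self-cancellation ((E XOR v) XOR v = E) then distribution ((E AND v) OR (E AND NOT v) = E):
= (w AND y)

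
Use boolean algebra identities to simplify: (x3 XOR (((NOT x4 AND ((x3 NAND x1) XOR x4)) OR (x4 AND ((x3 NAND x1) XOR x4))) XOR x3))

By XOR self-cancellation ((E XOR v) XOR v = E) then distribution ((E AND v) OR (E AND NOT v) = E):
= ((x3 NAND x1) XOR x4)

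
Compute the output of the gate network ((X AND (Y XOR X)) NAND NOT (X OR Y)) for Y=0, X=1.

Substituting: ((1 AND (0 XOR 1)) NAND NOT (1 OR 0))
= 1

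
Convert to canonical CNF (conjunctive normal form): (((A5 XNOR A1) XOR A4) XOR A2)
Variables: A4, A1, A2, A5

(A4 OR A1 OR A2 OR NOT A5) AND (A4 OR A1 OR NOT A2 OR A5) AND (A4 OR NOT A1 OR A2 OR A5) AND (A4 OR NOT A1 OR NOT A2 OR NOT A5) AND (NOT A4 OR A1 OR A2 OR A5) AND (NOT A4 OR A1 OR NOT A2 OR NOT A5) AND (NOT A4 OR NOT A1 OR A2 OR NOT A5) AND (NOT A4 OR NOT A1 OR NOT A2 OR A5)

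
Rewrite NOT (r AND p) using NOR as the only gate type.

(((r NOR r) NOR (p NOR p)) NOR ((r NOR r) NOR (p NOR p)))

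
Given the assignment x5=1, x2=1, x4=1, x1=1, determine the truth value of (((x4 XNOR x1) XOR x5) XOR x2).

Substituting: (((1 XNOR 1) XOR 1) XOR 1)
= 1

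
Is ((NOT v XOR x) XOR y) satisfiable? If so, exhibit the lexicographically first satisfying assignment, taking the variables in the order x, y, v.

x=0, y=0, v=0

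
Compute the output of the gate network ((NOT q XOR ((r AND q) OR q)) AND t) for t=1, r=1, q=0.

Substituting: ((NOT 0 XOR ((1 AND 0) OR 0)) AND 1)
= 1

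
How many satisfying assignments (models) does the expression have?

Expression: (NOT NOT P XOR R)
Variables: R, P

Satisfying assignments: (0,1), (1,0)
Count: 2 out of 4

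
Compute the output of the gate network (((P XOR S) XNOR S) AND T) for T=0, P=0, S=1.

Substituting: (((0 XOR 1) XNOR 1) AND 0)
= 0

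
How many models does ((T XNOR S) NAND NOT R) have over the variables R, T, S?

Satisfying assignments: (0,0,1), (0,1,0), (1,0,0), (1,0,1), (1,1,0), (1,1,1)
Count: 6 out of 8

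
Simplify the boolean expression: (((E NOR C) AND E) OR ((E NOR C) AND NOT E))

By distribution ((E AND v) OR (E AND NOT v) = E):
= (E NOR C)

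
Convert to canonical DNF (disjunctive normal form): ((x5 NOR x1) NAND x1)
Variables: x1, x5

(NOT x1 AND NOT x5) OR (NOT x1 AND x5) OR (x1 AND NOT x5) OR (x1 AND x5)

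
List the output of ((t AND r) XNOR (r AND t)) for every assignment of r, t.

r | t | Output
--------------
0 | 0 | 1
0 | 1 | 1
1 | 0 | 1
1 | 1 | 1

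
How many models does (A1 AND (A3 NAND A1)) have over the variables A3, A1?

Satisfying assignments: (0,1)
Count: 1 out of 4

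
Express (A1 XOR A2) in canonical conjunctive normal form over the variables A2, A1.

(A2 OR A1) AND (NOT A2 OR NOT A1)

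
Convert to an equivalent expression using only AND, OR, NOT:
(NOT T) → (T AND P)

T OR (T AND P)
(Implication elimination: A → B = NOT A OR B)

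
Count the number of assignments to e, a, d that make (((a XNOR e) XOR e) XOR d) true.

Satisfying assignments: (0,0,0), (0,1,1), (1,0,0), (1,1,1)
Count: 4 out of 8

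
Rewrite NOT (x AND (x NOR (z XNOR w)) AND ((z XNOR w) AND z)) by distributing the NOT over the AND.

NOT x OR NOT (x NOR (z XNOR w)) OR NOT ((z XNOR w) AND z)
De Morgan's: NOT(AND of terms) = OR of negations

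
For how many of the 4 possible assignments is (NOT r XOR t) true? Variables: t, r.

Satisfying assignments: (0,0), (1,1)
Count: 2 out of 4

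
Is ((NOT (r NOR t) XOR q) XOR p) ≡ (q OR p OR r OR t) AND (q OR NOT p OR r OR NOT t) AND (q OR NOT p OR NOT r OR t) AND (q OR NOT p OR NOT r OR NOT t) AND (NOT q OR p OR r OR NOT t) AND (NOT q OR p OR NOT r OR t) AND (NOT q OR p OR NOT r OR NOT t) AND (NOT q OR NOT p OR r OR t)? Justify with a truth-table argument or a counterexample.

Yes, they are equivalent — the two output columns agree on all 16 assignments:
q | p | r | t | Expression 1 | Expression 2
-------------------------------------------
0 | 0 | 0 | 0 | 0 | 0
0 | 0 | 0 | 1 | 1 | 1
0 | 0 | 1 | 0 | 1 | 1
0 | 0 | 1 | 1 | 1 | 1
0 | 1 | 0 | 0 | 1 | 1
0 | 1 | 0 | 1 | 0 | 0
0 | 1 | 1 | 0 | 0 | 0
0 | 1 | 1 | 1 | 0 | 0
1 | 0 | 0 | 0 | 1 | 1
1 | 0 | 0 | 1 | 0 | 0
1 | 0 | 1 | 0 | 0 | 0
1 | 0 | 1 | 1 | 0 | 0
1 | 1 | 0 | 0 | 0 | 0
1 | 1 | 0 | 1 | 1 | 1
1 | 1 | 1 | 0 | 1 | 1
1 | 1 | 1 | 1 | 1 | 1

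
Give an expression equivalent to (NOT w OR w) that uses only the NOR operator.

(((w NOR w) NOR w) NOR ((w NOR w) NOR w))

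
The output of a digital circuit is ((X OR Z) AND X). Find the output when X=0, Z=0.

Substituting: ((0 OR 0) AND 0)
= 0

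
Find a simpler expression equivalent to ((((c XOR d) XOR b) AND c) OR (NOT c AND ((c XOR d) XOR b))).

By distribution ((E AND v) OR (E AND NOT v) = E):
= ((c XOR d) XOR b)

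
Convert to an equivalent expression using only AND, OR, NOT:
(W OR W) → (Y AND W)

NOT (W OR W) OR (Y AND W)
(Implication elimination: A → B = NOT A OR B)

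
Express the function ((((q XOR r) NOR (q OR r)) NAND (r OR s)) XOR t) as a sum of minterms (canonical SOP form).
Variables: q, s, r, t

Σm(0, 2, 5, 6, 8, 10, 12, 14) = (NOT q AND NOT s AND NOT r AND NOT t) OR (NOT q AND NOT s AND r AND NOT t) OR (NOT q AND s AND NOT r AND t) OR (NOT q AND s AND r AND NOT t) OR (q AND NOT s AND NOT r AND NOT t) OR (q AND NOT s AND r AND NOT t) OR (q AND s AND NOT r AND NOT t) OR (q AND s AND r AND NOT t)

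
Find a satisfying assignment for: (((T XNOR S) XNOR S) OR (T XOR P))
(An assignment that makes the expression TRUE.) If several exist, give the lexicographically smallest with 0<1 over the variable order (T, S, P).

T=0, S=0, P=1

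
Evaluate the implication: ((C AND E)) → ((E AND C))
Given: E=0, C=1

Antecedent ((C AND E)) = 0; consequent ((E AND C)) = 0.
0 → 0 = 1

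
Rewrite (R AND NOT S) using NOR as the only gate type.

((R NOR R) NOR ((S NOR S) NOR (S NOR S)))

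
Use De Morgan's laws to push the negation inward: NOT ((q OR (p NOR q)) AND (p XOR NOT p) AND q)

NOT (q OR (p NOR q)) OR NOT (p XOR NOT p) OR NOT q
De Morgan's: NOT(AND of terms) = OR of negations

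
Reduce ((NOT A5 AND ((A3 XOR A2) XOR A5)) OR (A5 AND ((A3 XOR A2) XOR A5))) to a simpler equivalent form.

By distribution ((E AND v) OR (E AND NOT v) = E):
= ((A3 XOR A2) XOR A5)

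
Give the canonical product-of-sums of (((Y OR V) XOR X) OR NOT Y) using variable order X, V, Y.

ΠM(5, 7) = (NOT X OR V OR NOT Y) AND (NOT X OR NOT V OR NOT Y)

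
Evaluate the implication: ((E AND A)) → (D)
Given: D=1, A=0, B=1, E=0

Antecedent ((E AND A)) = 0; consequent (D) = 1.
0 → 1 = 1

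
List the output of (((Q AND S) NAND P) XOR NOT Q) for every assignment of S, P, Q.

S | P | Q | Output
------------------
0 | 0 | 0 | 0
0 | 0 | 1 | 1
0 | 1 | 0 | 0
0 | 1 | 1 | 1
1 | 0 | 0 | 0
1 | 0 | 1 | 1
1 | 1 | 0 | 0
1 | 1 | 1 | 0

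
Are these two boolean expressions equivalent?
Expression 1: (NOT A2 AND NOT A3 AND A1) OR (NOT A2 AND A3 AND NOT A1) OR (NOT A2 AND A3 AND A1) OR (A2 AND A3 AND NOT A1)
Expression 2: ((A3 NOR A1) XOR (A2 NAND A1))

Yes, they are equivalent — the two output columns agree on all 8 assignments:
A2 | A3 | A1 | Expression 1 | Expression 2
------------------------------------------
0 | 0 | 0 | 0 | 0
0 | 0 | 1 | 1 | 1
0 | 1 | 0 | 1 | 1
0 | 1 | 1 | 1 | 1
1 | 0 | 0 | 0 | 0
1 | 0 | 1 | 0 | 0
1 | 1 | 0 | 1 | 1
1 | 1 | 1 | 0 | 0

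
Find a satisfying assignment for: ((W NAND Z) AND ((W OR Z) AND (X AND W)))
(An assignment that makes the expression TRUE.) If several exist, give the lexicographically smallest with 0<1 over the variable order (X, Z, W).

X=1, Z=0, W=1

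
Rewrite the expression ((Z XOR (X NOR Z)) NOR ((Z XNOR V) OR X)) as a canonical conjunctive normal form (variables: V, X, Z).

(V OR X OR Z) AND (V OR X OR NOT Z) AND (V OR NOT X OR Z) AND (V OR NOT X OR NOT Z) AND (NOT V OR X OR Z) AND (NOT V OR X OR NOT Z) AND (NOT V OR NOT X OR Z) AND (NOT V OR NOT X OR NOT Z)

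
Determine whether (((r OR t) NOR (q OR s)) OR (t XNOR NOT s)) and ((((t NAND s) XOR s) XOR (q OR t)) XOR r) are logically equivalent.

No. Counterexample: with s=0, q=0, r=0, t=1, Expression 1 = 1 but Expression 2 = 0.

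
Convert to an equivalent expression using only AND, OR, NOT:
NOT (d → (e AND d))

d AND NOT (e AND d)
(Negated implication: NOT(A → B) = A AND NOT B)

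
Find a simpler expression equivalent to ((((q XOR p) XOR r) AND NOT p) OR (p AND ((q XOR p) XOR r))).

By distribution ((E AND v) OR (E AND NOT v) = E):
= ((q XOR p) XOR r)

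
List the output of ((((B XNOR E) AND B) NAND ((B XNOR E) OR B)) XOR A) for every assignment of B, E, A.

B | E | A | Output
------------------
0 | 0 | 0 | 1
0 | 0 | 1 | 0
0 | 1 | 0 | 1
0 | 1 | 1 | 0
1 | 0 | 0 | 1
1 | 0 | 1 | 0
1 | 1 | 0 | 0
1 | 1 | 1 | 1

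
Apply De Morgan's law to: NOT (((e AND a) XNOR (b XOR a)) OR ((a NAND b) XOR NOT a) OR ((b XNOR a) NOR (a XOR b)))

NOT ((e AND a) XNOR (b XOR a)) AND NOT ((a NAND b) XOR NOT a) AND NOT ((b XNOR a) NOR (a XOR b))
De Morgan's: NOT(OR of terms) = AND of negations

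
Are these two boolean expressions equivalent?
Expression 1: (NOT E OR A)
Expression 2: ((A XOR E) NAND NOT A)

Yes, they are equivalent — the two output columns agree on all 4 assignments:
E | A | Expression 1 | Expression 2
-----------------------------------
0 | 0 | 1 | 1
0 | 1 | 1 | 1
1 | 0 | 0 | 0
1 | 1 | 1 | 1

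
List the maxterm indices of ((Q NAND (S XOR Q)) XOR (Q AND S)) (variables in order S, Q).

ΠM(1, 3) = (S OR NOT Q) AND (NOT S OR NOT Q)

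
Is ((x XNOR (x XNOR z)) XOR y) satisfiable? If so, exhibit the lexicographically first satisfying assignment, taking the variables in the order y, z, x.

y=0, z=1, x=0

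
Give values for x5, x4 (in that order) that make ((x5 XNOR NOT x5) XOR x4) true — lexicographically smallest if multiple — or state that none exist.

x5=0, x4=1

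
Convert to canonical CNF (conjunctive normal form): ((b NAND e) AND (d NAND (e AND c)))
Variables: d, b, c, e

(d OR NOT b OR c OR NOT e) AND (d OR NOT b OR NOT c OR NOT e) AND (NOT d OR b OR NOT c OR NOT e) AND (NOT d OR NOT b OR c OR NOT e) AND (NOT d OR NOT b OR NOT c OR NOT e)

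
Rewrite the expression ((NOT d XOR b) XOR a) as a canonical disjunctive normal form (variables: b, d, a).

(NOT b AND NOT d AND NOT a) OR (NOT b AND d AND a) OR (b AND NOT d AND a) OR (b AND d AND NOT a)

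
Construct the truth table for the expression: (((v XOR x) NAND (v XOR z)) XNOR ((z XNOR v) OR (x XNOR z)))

x | v | z | Output
------------------
0 | 0 | 0 | 1
0 | 0 | 1 | 0
0 | 1 | 0 | 0
0 | 1 | 1 | 1
1 | 0 | 0 | 1
1 | 0 | 1 | 0
1 | 1 | 0 | 0
1 | 1 | 1 | 1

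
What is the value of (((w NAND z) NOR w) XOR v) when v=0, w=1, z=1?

Substituting: (((1 NAND 1) NOR 1) XOR 0)
= 0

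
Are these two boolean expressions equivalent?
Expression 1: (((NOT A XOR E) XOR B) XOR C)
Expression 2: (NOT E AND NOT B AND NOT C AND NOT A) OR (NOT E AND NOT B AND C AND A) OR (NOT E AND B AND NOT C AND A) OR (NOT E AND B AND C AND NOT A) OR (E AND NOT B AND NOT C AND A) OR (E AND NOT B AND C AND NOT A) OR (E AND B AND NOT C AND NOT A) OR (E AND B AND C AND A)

Yes, they are equivalent — the two output columns agree on all 16 assignments:
E | B | C | A | Expression 1 | Expression 2
-------------------------------------------
0 | 0 | 0 | 0 | 1 | 1
0 | 0 | 0 | 1 | 0 | 0
0 | 0 | 1 | 0 | 0 | 0
0 | 0 | 1 | 1 | 1 | 1
0 | 1 | 0 | 0 | 0 | 0
0 | 1 | 0 | 1 | 1 | 1
0 | 1 | 1 | 0 | 1 | 1
0 | 1 | 1 | 1 | 0 | 0
1 | 0 | 0 | 0 | 0 | 0
1 | 0 | 0 | 1 | 1 | 1
1 | 0 | 1 | 0 | 1 | 1
1 | 0 | 1 | 1 | 0 | 0
1 | 1 | 0 | 0 | 1 | 1
1 | 1 | 0 | 1 | 0 | 0
1 | 1 | 1 | 0 | 0 | 0
1 | 1 | 1 | 1 | 1 | 1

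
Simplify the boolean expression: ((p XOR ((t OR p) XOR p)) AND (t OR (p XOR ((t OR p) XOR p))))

By absorption (E AND (E OR v) = E) then XOR self-cancellation ((E XOR v) XOR v = E):
= (t OR p)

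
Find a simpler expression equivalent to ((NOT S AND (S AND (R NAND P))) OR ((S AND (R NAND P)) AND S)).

By distribution ((E AND v) OR (E AND NOT v) = E):
= (S AND (R NAND P))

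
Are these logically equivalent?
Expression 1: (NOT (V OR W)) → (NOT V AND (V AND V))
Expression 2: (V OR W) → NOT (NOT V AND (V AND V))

No, Inverse is not equivalent to original (counterexample: V=0, W=0)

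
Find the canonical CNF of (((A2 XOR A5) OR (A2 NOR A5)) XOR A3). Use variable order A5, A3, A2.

(A5 OR NOT A3 OR A2) AND (A5 OR NOT A3 OR NOT A2) AND (NOT A5 OR A3 OR NOT A2) AND (NOT A5 OR NOT A3 OR A2)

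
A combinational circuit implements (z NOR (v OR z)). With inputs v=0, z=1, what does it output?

Substituting: (1 NOR (0 OR 1))
= 0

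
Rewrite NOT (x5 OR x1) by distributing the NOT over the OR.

NOT x5 AND NOT x1
De Morgan's: NOT(OR of terms) = AND of negations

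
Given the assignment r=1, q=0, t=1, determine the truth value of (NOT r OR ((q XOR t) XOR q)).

Substituting: (NOT 1 OR ((0 XOR 1) XOR 0))
= 1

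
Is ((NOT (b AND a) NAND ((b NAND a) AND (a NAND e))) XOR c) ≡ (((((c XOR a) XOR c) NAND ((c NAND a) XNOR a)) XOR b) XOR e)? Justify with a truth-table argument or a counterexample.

No. Counterexample: with c=0, b=0, a=0, e=0, Expression 1 = 0 but Expression 2 = 1.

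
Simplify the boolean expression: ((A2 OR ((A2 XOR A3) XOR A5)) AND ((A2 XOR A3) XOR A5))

By absorption (E AND (E OR v) = E):
= ((A2 XOR A3) XOR A5)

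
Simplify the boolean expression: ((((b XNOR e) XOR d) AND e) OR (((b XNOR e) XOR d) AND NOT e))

By distribution ((E AND v) OR (E AND NOT v) = E):
= ((b XNOR e) XOR d)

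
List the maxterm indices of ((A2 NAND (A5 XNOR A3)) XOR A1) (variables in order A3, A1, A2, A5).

ΠM(2, 4, 5, 7, 11, 12, 13, 14) = (A3 OR A1 OR NOT A2 OR A5) AND (A3 OR NOT A1 OR A2 OR A5) AND (A3 OR NOT A1 OR A2 OR NOT A5) AND (A3 OR NOT A1 OR NOT A2 OR NOT A5) AND (NOT A3 OR A1 OR NOT A2 OR NOT A5) AND (NOT A3 OR NOT A1 OR A2 OR A5) AND (NOT A3 OR NOT A1 OR A2 OR NOT A5) AND (NOT A3 OR NOT A1 OR NOT A2 OR A5)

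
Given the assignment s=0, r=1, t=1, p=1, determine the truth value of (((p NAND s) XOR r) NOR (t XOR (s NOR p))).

Substituting: (((1 NAND 0) XOR 1) NOR (1 XOR (0 NOR 1)))
= 0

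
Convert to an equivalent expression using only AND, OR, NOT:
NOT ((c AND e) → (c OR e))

(c AND e) AND NOT (c OR e)
(Negated implication: NOT(A → B) = A AND NOT B)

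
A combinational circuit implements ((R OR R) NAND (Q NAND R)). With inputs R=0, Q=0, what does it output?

Substituting: ((0 OR 0) NAND (0 NAND 0))
= 1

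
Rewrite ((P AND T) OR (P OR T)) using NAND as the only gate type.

((((P NAND T) NAND (P NAND T)) NAND ((P NAND T) NAND (P NAND T))) NAND (((P NAND P) NAND (T NAND T)) NAND ((P NAND P) NAND (T NAND T))))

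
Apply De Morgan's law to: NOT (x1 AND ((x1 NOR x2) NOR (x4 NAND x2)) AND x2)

NOT x1 OR NOT ((x1 NOR x2) NOR (x4 NAND x2)) OR NOT x2
De Morgan's: NOT(AND of terms) = OR of negations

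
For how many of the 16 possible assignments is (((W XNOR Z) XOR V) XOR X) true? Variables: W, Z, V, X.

Satisfying assignments: (0,0,0,0), (0,0,1,1), (0,1,0,1), (0,1,1,0), (1,0,0,1), (1,0,1,0), (1,1,0,0), (1,1,1,1)
Count: 8 out of 16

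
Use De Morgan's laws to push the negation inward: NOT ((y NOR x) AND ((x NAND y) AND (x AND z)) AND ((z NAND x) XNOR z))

NOT (y NOR x) OR NOT ((x NAND y) AND (x AND z)) OR NOT ((z NAND x) XNOR z)
De Morgan's: NOT(AND of terms) = OR of negations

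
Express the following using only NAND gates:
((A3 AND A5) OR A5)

((((A3 NAND A5) NAND (A3 NAND A5)) NAND ((A3 NAND A5) NAND (A3 NAND A5))) NAND (A5 NAND A5))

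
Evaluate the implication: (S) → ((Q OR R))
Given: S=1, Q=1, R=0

Antecedent (S) = 1; consequent ((Q OR R)) = 1.
1 → 1 = 1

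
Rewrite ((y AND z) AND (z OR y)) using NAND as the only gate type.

((((y NAND z) NAND (y NAND z)) NAND ((z NAND z) NAND (y NAND y))) NAND (((y NAND z) NAND (y NAND z)) NAND ((z NAND z) NAND (y NAND y))))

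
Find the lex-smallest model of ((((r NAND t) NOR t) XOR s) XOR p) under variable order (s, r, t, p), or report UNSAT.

s=0, r=0, t=0, p=1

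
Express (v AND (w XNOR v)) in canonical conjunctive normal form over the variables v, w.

(v OR w) AND (v OR NOT w) AND (NOT v OR w)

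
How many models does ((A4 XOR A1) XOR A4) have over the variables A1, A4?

Satisfying assignments: (1,0), (1,1)
Count: 2 out of 4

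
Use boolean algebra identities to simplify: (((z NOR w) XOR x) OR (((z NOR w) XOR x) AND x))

By absorption (E OR (E AND v) = E):
= ((z NOR w) XOR x)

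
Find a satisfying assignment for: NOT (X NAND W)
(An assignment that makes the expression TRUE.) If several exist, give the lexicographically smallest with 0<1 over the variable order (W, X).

W=1, X=1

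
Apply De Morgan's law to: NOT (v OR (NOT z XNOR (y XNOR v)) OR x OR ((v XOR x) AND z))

NOT v AND NOT (NOT z XNOR (y XNOR v)) AND NOT x AND NOT ((v XOR x) AND z)
De Morgan's: NOT(OR of terms) = AND of negations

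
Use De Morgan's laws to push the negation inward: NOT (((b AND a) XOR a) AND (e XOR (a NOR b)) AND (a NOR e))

NOT ((b AND a) XOR a) OR NOT (e XOR (a NOR b)) OR NOT (a NOR e)
De Morgan's: NOT(AND of terms) = OR of negations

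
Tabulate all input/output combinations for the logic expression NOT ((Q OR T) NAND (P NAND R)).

T | R | Q | P | Output
----------------------
0 | 0 | 0 | 0 | 0
0 | 0 | 0 | 1 | 0
0 | 0 | 1 | 0 | 1
0 | 0 | 1 | 1 | 1
0 | 1 | 0 | 0 | 0
0 | 1 | 0 | 1 | 0
0 | 1 | 1 | 0 | 1
0 | 1 | 1 | 1 | 0
1 | 0 | 0 | 0 | 1
1 | 0 | 0 | 1 | 1
1 | 0 | 1 | 0 | 1
1 | 0 | 1 | 1 | 1
1 | 1 | 0 | 0 | 1
1 | 1 | 0 | 1 | 0
1 | 1 | 1 | 0 | 1
1 | 1 | 1 | 1 | 0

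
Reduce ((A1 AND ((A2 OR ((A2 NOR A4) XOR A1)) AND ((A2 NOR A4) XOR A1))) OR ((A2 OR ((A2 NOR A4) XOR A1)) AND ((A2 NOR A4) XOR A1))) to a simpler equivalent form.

By absorption (E OR (E AND v) = E) then absorption (E AND (E OR v) = E):
= ((A2 NOR A4) XOR A1)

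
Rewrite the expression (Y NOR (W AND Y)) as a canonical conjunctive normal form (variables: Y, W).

(NOT Y OR W) AND (NOT Y OR NOT W)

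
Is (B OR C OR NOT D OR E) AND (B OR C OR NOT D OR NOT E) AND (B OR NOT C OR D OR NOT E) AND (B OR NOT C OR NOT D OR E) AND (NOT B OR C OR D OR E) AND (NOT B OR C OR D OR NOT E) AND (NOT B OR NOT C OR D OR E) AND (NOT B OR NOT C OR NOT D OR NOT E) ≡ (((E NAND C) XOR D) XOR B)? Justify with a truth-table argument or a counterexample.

Yes, they are equivalent — the two output columns agree on all 16 assignments:
B | C | D | E | Expression 1 | Expression 2
-------------------------------------------
0 | 0 | 0 | 0 | 1 | 1
0 | 0 | 0 | 1 | 1 | 1
0 | 0 | 1 | 0 | 0 | 0
0 | 0 | 1 | 1 | 0 | 0
0 | 1 | 0 | 0 | 1 | 1
0 | 1 | 0 | 1 | 0 | 0
0 | 1 | 1 | 0 | 0 | 0
0 | 1 | 1 | 1 | 1 | 1
1 | 0 | 0 | 0 | 0 | 0
1 | 0 | 0 | 1 | 0 | 0
1 | 0 | 1 | 0 | 1 | 1
1 | 0 | 1 | 1 | 1 | 1
1 | 1 | 0 | 0 | 0 | 0
1 | 1 | 0 | 1 | 1 | 1
1 | 1 | 1 | 0 | 1 | 1
1 | 1 | 1 | 1 | 0 | 0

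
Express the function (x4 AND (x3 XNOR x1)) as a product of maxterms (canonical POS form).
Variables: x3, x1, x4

ΠM(0, 2, 3, 4, 5, 6) = (x3 OR x1 OR x4) AND (x3 OR NOT x1 OR x4) AND (x3 OR NOT x1 OR NOT x4) AND (NOT x3 OR x1 OR x4) AND (NOT x3 OR x1 OR NOT x4) AND (NOT x3 OR NOT x1 OR x4)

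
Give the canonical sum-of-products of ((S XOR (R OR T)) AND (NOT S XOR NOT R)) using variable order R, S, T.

Σm(2, 4, 5) = (NOT R AND S AND NOT T) OR (R AND NOT S AND NOT T) OR (R AND NOT S AND T)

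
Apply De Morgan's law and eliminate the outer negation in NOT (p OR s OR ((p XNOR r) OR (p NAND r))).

NOT p AND NOT s AND NOT ((p XNOR r) OR (p NAND r))
De Morgan's: NOT(OR of terms) = AND of negations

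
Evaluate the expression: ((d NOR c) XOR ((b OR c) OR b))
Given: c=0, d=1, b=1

Substituting: ((1 NOR 0) XOR ((1 OR 0) OR 1))
= 1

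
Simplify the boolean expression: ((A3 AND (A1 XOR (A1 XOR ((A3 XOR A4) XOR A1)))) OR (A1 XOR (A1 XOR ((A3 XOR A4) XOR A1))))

By absorption (E OR (E AND v) = E) then XOR self-cancellation ((E XOR v) XOR v = E):
= ((A3 XOR A4) XOR A1)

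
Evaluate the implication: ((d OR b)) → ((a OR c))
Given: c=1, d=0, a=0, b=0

Antecedent ((d OR b)) = 0; consequent ((a OR c)) = 1.
0 → 1 = 1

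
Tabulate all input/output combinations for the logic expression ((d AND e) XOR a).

d | a | e | Output
------------------
0 | 0 | 0 | 0
0 | 0 | 1 | 0
0 | 1 | 0 | 1
0 | 1 | 1 | 1
1 | 0 | 0 | 0
1 | 0 | 1 | 1
1 | 1 | 0 | 1
1 | 1 | 1 | 0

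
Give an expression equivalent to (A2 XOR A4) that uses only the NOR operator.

((((A2 NOR A4) NOR (A2 NOR A4)) NOR ((A2 NOR A4) NOR (A2 NOR A4))) NOR ((((A2 NOR A2) NOR (A4 NOR A4)) NOR ((A2 NOR A2) NOR (A4 NOR A4))) NOR (((A2 NOR A2) NOR (A4 NOR A4)) NOR ((A2 NOR A2) NOR (A4 NOR A4)))))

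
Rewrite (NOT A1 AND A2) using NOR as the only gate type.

(((A1 NOR A1) NOR (A1 NOR A1)) NOR (A2 NOR A2))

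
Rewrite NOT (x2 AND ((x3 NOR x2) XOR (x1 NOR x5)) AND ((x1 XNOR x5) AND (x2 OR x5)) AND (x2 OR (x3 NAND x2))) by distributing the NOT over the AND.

NOT x2 OR NOT ((x3 NOR x2) XOR (x1 NOR x5)) OR NOT ((x1 XNOR x5) AND (x2 OR x5)) OR NOT (x2 OR (x3 NAND x2))
De Morgan's: NOT(AND of terms) = OR of negations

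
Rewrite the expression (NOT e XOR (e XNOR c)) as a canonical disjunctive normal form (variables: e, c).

(NOT e AND c) OR (e AND c)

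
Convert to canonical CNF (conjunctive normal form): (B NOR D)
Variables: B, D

(B OR NOT D) AND (NOT B OR D) AND (NOT B OR NOT D)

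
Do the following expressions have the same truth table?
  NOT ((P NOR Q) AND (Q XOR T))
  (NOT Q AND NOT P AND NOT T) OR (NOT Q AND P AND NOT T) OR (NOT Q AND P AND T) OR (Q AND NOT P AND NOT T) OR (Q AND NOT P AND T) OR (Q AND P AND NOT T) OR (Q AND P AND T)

Yes, they are equivalent — the two output columns agree on all 8 assignments:
Q | P | T | Expression 1 | Expression 2
---------------------------------------
0 | 0 | 0 | 1 | 1
0 | 0 | 1 | 0 | 0
0 | 1 | 0 | 1 | 1
0 | 1 | 1 | 1 | 1
1 | 0 | 0 | 1 | 1
1 | 0 | 1 | 1 | 1
1 | 1 | 0 | 1 | 1
1 | 1 | 1 | 1 | 1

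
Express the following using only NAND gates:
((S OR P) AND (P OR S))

((((S NAND S) NAND (P NAND P)) NAND ((P NAND P) NAND (S NAND S))) NAND (((S NAND S) NAND (P NAND P)) NAND ((P NAND P) NAND (S NAND S))))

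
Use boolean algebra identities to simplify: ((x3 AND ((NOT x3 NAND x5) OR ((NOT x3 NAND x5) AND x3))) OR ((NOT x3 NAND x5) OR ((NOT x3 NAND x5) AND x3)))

By absorption (E OR (E AND v) = E) then absorption (E OR (E AND v) = E):
= (NOT x3 NAND x5)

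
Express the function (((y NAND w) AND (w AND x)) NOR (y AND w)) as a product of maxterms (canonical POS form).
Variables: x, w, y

ΠM(3, 6, 7) = (x OR NOT w OR NOT y) AND (NOT x OR NOT w OR y) AND (NOT x OR NOT w OR NOT y)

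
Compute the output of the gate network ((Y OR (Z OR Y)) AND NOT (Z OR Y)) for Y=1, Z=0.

Substituting: ((1 OR (0 OR 1)) AND NOT (0 OR 1))
= 0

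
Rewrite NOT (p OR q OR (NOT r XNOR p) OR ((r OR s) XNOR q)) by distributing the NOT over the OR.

NOT p AND NOT q AND NOT (NOT r XNOR p) AND NOT ((r OR s) XNOR q)
De Morgan's: NOT(OR of terms) = AND of negations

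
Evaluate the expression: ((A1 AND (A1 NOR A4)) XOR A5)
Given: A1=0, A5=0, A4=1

Substituting: ((0 AND (0 NOR 1)) XOR 0)
= 0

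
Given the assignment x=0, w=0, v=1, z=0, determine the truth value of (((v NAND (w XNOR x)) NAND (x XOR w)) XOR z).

Substituting: (((1 NAND (0 XNOR 0)) NAND (0 XOR 0)) XOR 0)
= 1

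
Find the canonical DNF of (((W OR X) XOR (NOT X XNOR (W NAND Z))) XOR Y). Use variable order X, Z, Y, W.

(NOT X AND NOT Z AND NOT Y AND NOT W) OR (NOT X AND NOT Z AND Y AND W) OR (NOT X AND Z AND NOT Y AND NOT W) OR (NOT X AND Z AND NOT Y AND W) OR (X AND NOT Z AND NOT Y AND NOT W) OR (X AND NOT Z AND NOT Y AND W) OR (X AND Z AND NOT Y AND NOT W) OR (X AND Z AND Y AND W)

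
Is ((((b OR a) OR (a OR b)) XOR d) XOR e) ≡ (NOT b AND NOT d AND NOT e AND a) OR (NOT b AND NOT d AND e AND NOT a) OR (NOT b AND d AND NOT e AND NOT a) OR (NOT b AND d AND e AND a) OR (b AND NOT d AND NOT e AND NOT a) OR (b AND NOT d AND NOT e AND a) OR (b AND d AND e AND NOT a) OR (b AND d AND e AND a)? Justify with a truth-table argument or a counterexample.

Yes, they are equivalent — the two output columns agree on all 16 assignments:
b | d | e | a | Expression 1 | Expression 2
-------------------------------------------
0 | 0 | 0 | 0 | 0 | 0
0 | 0 | 0 | 1 | 1 | 1
0 | 0 | 1 | 0 | 1 | 1
0 | 0 | 1 | 1 | 0 | 0
0 | 1 | 0 | 0 | 1 | 1
0 | 1 | 0 | 1 | 0 | 0
0 | 1 | 1 | 0 | 0 | 0
0 | 1 | 1 | 1 | 1 | 1
1 | 0 | 0 | 0 | 1 | 1
1 | 0 | 0 | 1 | 1 | 1
1 | 0 | 1 | 0 | 0 | 0
1 | 0 | 1 | 1 | 0 | 0
1 | 1 | 0 | 0 | 0 | 0
1 | 1 | 0 | 1 | 0 | 0
1 | 1 | 1 | 0 | 1 | 1
1 | 1 | 1 | 1 | 1 | 1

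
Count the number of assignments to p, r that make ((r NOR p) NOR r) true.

Satisfying assignments: (1,0)
Count: 1 out of 4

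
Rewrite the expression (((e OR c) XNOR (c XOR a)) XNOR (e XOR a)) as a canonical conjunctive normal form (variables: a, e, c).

(a OR e OR c) AND (a OR e OR NOT c) AND (a OR NOT e OR c) AND (NOT a OR e OR c) AND (NOT a OR e OR NOT c) AND (NOT a OR NOT e OR c)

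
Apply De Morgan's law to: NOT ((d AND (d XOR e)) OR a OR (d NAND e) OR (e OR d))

NOT (d AND (d XOR e)) AND NOT a AND NOT (d NAND e) AND NOT (e OR d)
De Morgan's: NOT(OR of terms) = AND of negations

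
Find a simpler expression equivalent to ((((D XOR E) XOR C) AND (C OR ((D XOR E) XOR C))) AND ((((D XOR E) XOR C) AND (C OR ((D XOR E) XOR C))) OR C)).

By absorption (E AND (E OR v) = E) then absorption (E AND (E OR v) = E):
= ((D XOR E) XOR C)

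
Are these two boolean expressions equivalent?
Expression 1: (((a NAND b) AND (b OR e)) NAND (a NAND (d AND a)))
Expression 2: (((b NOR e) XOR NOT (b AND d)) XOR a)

No. Counterexample: with e=0, d=0, b=0, a=0, Expression 1 = 1 but Expression 2 = 0.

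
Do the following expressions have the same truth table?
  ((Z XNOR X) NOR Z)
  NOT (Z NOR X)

No. Counterexample: with X=0, Z=1, Expression 1 = 0 but Expression 2 = 1.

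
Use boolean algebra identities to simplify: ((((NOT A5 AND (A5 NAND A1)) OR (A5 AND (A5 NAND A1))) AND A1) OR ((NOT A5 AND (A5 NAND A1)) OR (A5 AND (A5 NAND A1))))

By absorption (E OR (E AND v) = E) then distribution ((E AND v) OR (E AND NOT v) = E):
= (A5 NAND A1)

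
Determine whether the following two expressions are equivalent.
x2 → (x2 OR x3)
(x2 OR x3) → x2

No, Converse is not equivalent to original (counterexample: x3=1, x2=0)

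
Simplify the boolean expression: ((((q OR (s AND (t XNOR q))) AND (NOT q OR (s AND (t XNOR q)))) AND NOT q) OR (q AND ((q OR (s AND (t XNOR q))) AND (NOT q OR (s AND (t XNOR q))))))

By distribution ((E AND v) OR (E AND NOT v) = E) then distribution ((E OR v) AND (E OR NOT v) = E):
= (s AND (t XNOR q))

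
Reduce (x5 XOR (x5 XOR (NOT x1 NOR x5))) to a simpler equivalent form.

By XOR self-cancellation ((E XOR v) XOR v = E):
= (NOT x1 NOR x5)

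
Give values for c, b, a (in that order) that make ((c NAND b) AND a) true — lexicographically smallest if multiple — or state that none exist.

c=0, b=0, a=1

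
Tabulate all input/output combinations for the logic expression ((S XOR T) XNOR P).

T | P | S | Output
------------------
0 | 0 | 0 | 1
0 | 0 | 1 | 0
0 | 1 | 0 | 0
0 | 1 | 1 | 1
1 | 0 | 0 | 0
1 | 0 | 1 | 1
1 | 1 | 0 | 1
1 | 1 | 1 | 0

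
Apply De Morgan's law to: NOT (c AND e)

NOT c OR NOT e
De Morgan's: NOT(AND of terms) = OR of negations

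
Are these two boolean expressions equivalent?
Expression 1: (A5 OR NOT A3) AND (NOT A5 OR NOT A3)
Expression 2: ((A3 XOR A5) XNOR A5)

Yes, they are equivalent — the two output columns agree on all 4 assignments:
A5 | A3 | Expression 1 | Expression 2
-------------------------------------
0 | 0 | 1 | 1
0 | 1 | 0 | 0
1 | 0 | 1 | 1
1 | 1 | 0 | 0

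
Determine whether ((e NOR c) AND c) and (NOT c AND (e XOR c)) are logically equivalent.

No. Counterexample: with c=0, e=1, Expression 1 = 0 but Expression 2 = 1.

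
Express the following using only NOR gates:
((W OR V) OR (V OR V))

((((W NOR V) NOR (W NOR V)) NOR ((V NOR V) NOR (V NOR V))) NOR (((W NOR V) NOR (W NOR V)) NOR ((V NOR V) NOR (V NOR V))))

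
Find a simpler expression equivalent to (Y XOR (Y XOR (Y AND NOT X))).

By XOR self-cancellation ((E XOR v) XOR v = E):
= (Y AND NOT X)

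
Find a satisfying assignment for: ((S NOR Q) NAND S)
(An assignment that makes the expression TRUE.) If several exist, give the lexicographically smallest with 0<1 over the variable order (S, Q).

S=0, Q=0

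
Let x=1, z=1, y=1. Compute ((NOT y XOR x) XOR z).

Substituting: ((NOT 1 XOR 1) XOR 1)
= 0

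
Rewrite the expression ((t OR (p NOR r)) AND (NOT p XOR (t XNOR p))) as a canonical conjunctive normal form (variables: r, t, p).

(r OR t OR p) AND (r OR t OR NOT p) AND (NOT r OR t OR p) AND (NOT r OR t OR NOT p)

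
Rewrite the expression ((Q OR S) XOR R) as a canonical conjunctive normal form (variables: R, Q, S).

(R OR Q OR S) AND (NOT R OR Q OR NOT S) AND (NOT R OR NOT Q OR S) AND (NOT R OR NOT Q OR NOT S)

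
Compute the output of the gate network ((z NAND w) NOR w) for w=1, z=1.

Substituting: ((1 NAND 1) NOR 1)
= 0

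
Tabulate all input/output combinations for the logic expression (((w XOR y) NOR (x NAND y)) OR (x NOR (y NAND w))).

x | w | y | Output
------------------
0 | 0 | 0 | 0
0 | 0 | 1 | 0
0 | 1 | 0 | 0
0 | 1 | 1 | 1
1 | 0 | 0 | 0
1 | 0 | 1 | 0
1 | 1 | 0 | 0
1 | 1 | 1 | 1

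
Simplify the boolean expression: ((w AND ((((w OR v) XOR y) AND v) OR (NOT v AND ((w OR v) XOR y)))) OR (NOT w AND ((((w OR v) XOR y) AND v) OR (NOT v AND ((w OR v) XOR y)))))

By distribution ((E AND v) OR (E AND NOT v) = E) then distribution ((E AND v) OR (E AND NOT v) = E):
= ((w OR v) XOR y)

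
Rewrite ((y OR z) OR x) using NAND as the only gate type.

((((y NAND y) NAND (z NAND z)) NAND ((y NAND y) NAND (z NAND z))) NAND (x NAND x))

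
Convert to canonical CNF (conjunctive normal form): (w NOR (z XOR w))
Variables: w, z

(w OR NOT z) AND (NOT w OR z) AND (NOT w OR NOT z)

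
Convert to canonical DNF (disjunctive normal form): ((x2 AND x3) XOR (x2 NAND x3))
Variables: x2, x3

(NOT x2 AND NOT x3) OR (NOT x2 AND x3) OR (x2 AND NOT x3) OR (x2 AND x3)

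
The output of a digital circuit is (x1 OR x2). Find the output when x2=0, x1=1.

Substituting: (1 OR 0)
= 1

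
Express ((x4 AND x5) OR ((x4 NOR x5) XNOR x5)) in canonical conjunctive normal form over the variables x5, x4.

(x5 OR x4) AND (NOT x5 OR x4)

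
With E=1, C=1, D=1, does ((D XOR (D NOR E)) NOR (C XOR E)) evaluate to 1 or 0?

Substituting: ((1 XOR (1 NOR 1)) NOR (1 XOR 1))
= 0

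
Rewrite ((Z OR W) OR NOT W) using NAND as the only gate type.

((((Z NAND Z) NAND (W NAND W)) NAND ((Z NAND Z) NAND (W NAND W))) NAND ((W NAND W) NAND (W NAND W)))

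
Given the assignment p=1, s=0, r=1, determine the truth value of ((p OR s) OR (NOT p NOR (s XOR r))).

Substituting: ((1 OR 0) OR (NOT 1 NOR (0 XOR 1)))
= 1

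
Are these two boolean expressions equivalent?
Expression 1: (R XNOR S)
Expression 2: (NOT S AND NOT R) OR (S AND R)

Yes, they are equivalent — the two output columns agree on all 4 assignments:
S | R | Expression 1 | Expression 2
-----------------------------------
0 | 0 | 1 | 1
0 | 1 | 0 | 0
1 | 0 | 0 | 0
1 | 1 | 1 | 1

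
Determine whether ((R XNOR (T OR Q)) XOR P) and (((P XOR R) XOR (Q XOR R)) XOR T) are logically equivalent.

No. Counterexample: with P=0, T=0, R=0, Q=0, Expression 1 = 1 but Expression 2 = 0.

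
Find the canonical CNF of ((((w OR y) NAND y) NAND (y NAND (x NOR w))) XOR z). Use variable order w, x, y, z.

(w OR x OR y OR z) AND (w OR x OR NOT y OR NOT z) AND (w OR NOT x OR y OR z) AND (w OR NOT x OR NOT y OR NOT z) AND (NOT w OR x OR y OR z) AND (NOT w OR x OR NOT y OR NOT z) AND (NOT w OR NOT x OR y OR z) AND (NOT w OR NOT x OR NOT y OR NOT z)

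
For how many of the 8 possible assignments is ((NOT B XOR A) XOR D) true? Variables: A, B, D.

Satisfying assignments: (0,0,0), (0,1,1), (1,0,1), (1,1,0)
Count: 4 out of 8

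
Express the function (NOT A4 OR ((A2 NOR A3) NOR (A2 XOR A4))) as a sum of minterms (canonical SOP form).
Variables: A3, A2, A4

Σm(0, 2, 3, 4, 6, 7) = (NOT A3 AND NOT A2 AND NOT A4) OR (NOT A3 AND A2 AND NOT A4) OR (NOT A3 AND A2 AND A4) OR (A3 AND NOT A2 AND NOT A4) OR (A3 AND A2 AND NOT A4) OR (A3 AND A2 AND A4)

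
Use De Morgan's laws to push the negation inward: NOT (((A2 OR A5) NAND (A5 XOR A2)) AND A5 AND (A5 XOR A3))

NOT ((A2 OR A5) NAND (A5 XOR A2)) OR NOT A5 OR NOT (A5 XOR A3)
De Morgan's: NOT(AND of terms) = OR of negations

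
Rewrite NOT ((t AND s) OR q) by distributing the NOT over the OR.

NOT (t AND s) AND NOT q
De Morgan's: NOT(OR of terms) = AND of negations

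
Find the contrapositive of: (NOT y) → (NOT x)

Contrapositive: x → y
Note: A statement and its contrapositive are logically equivalent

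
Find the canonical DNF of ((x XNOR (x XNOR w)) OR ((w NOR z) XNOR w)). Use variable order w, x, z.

(NOT w AND NOT x AND z) OR (NOT w AND x AND z) OR (w AND NOT x AND NOT z) OR (w AND NOT x AND z) OR (w AND x AND NOT z) OR (w AND x AND z)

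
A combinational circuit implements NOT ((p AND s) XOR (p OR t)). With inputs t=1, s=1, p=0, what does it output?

Substituting: NOT ((0 AND 1) XOR (0 OR 1))
= 0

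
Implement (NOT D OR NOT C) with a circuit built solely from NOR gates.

(((D NOR D) NOR (C NOR C)) NOR ((D NOR D) NOR (C NOR C)))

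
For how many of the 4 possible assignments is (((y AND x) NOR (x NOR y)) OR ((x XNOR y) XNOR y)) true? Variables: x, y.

Satisfying assignments: (0,1), (1,0), (1,1)
Count: 3 out of 4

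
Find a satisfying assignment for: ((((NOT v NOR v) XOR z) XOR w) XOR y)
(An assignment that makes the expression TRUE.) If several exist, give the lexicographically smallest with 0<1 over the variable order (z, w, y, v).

z=0, w=0, y=1, v=0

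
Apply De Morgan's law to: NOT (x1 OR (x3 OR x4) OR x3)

NOT x1 AND NOT (x3 OR x4) AND NOT x3
De Morgan's: NOT(OR of terms) = AND of negations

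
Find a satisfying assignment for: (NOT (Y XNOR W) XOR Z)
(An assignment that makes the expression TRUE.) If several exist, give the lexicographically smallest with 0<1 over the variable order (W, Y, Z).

W=0, Y=0, Z=1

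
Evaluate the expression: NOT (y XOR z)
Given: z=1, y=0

Substituting: NOT (0 XOR 1)
= 0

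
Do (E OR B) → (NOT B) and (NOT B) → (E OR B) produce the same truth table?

No, Converse is not equivalent to original (counterexample: A=0, E=0, B=0)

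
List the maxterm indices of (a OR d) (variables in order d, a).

ΠM(0) = (d OR a)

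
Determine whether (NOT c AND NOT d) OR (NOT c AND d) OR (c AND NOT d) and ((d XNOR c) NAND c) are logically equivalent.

Yes, they are equivalent — the two output columns agree on all 4 assignments:
c | d | Expression 1 | Expression 2
-----------------------------------
0 | 0 | 1 | 1
0 | 1 | 1 | 1
1 | 0 | 1 | 1
1 | 1 | 0 | 0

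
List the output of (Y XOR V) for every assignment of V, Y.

V | Y | Output
--------------
0 | 0 | 0
0 | 1 | 1
1 | 0 | 1
1 | 1 | 0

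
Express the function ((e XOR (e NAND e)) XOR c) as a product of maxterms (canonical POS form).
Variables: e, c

ΠM(1, 3) = (e OR NOT c) AND (NOT e OR NOT c)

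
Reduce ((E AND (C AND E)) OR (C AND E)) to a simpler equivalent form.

By absorption (E OR (E AND v) = E):
= (C AND E)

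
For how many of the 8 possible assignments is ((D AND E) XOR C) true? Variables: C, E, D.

Satisfying assignments: (0,1,1), (1,0,0), (1,0,1), (1,1,0)
Count: 4 out of 8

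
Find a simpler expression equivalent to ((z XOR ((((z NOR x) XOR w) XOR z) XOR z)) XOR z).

By XOR self-cancellation ((E XOR v) XOR v = E) then XOR self-cancellation ((E XOR v) XOR v = E):
= ((z NOR x) XOR w)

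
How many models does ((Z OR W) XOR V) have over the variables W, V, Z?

Satisfying assignments: (0,0,1), (0,1,0), (1,0,0), (1,0,1)
Count: 4 out of 8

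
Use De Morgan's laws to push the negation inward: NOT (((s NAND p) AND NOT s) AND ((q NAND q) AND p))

NOT ((s NAND p) AND NOT s) OR NOT ((q NAND q) AND p)
De Morgan's: NOT(AND of terms) = OR of negations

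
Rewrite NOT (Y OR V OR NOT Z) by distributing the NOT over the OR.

NOT Y AND NOT V AND Z
De Morgan's: NOT(OR of terms) = AND of negations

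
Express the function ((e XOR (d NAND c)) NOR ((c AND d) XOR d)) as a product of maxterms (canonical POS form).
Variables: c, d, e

ΠM(0, 2, 3, 4, 7) = (c OR d OR e) AND (c OR NOT d OR e) AND (c OR NOT d OR NOT e) AND (NOT c OR d OR e) AND (NOT c OR NOT d OR NOT e)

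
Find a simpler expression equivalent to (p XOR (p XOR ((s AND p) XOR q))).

By XOR self-cancellation ((E XOR v) XOR v = E):
= ((s AND p) XOR q)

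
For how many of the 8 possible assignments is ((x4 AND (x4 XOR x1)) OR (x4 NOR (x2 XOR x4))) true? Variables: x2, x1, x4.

Satisfying assignments: (0,0,0), (0,0,1), (0,1,0), (1,0,1)
Count: 4 out of 8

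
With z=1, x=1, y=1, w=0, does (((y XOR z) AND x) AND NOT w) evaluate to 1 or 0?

Substituting: (((1 XOR 1) AND 1) AND NOT 0)
= 0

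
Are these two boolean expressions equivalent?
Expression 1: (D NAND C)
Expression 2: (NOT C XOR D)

No. Counterexample: with D=0, C=1, Expression 1 = 1 but Expression 2 = 0.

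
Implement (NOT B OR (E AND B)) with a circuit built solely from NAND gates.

(((B NAND B) NAND (B NAND B)) NAND (((E NAND B) NAND (E NAND B)) NAND ((E NAND B) NAND (E NAND B))))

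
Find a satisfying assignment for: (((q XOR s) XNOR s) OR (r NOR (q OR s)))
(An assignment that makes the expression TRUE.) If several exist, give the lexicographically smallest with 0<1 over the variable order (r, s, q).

r=0, s=0, q=0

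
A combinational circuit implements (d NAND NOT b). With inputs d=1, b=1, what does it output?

Substituting: (1 NAND NOT 1)
= 1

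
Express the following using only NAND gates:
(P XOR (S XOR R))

((P NAND (P NAND ((S NAND (S NAND R)) NAND (R NAND (S NAND R))))) NAND (((S NAND (S NAND R)) NAND (R NAND (S NAND R))) NAND (P NAND ((S NAND (S NAND R)) NAND (R NAND (S NAND R))))))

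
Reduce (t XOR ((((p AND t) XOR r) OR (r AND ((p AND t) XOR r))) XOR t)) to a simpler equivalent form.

By XOR self-cancellation ((E XOR v) XOR v = E) then absorption (E OR (E AND v) = E):
= ((p AND t) XOR r)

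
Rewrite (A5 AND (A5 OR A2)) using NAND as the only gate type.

((A5 NAND ((A5 NAND A5) NAND (A2 NAND A2))) NAND (A5 NAND ((A5 NAND A5) NAND (A2 NAND A2))))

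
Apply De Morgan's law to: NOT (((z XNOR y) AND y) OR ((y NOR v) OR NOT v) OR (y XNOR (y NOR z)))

NOT ((z XNOR y) AND y) AND NOT ((y NOR v) OR NOT v) AND NOT (y XNOR (y NOR z))
De Morgan's: NOT(OR of terms) = AND of negations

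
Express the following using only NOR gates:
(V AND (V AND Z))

((V NOR V) NOR (((V NOR V) NOR (Z NOR Z)) NOR ((V NOR V) NOR (Z NOR Z))))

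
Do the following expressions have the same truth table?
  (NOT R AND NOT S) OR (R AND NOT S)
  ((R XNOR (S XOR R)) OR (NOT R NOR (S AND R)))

Yes, they are equivalent — the two output columns agree on all 4 assignments:
R | S | Expression 1 | Expression 2
-----------------------------------
0 | 0 | 1 | 1
0 | 1 | 0 | 0
1 | 0 | 1 | 1
1 | 1 | 0 | 0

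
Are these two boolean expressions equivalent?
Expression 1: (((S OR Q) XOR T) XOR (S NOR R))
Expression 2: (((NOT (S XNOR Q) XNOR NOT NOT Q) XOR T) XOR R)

No. Counterexample: with T=0, R=0, S=0, Q=1, Expression 1 = 0 but Expression 2 = 1.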